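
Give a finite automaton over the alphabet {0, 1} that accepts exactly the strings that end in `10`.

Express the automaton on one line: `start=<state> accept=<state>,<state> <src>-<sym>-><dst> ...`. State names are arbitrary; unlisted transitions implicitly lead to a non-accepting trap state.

Let each state record the length of the longest suffix of the input read so far that is also a prefix of `10`. q1 means the last symbol is `1`; q2 means the last 2 symbols are `10`. Accept only at q2, where the string currently ends in `10`.
        0   1  
>  q0   q0  q1 
   q1   q2  q1 
 * q2   q0  q1 
(> = start, * = accepting)

start=q0 accept=q2 q0-0->q0 q0-1->q1 q1-0->q2 q1-1->q1 q2-0->q0 q2-1->q1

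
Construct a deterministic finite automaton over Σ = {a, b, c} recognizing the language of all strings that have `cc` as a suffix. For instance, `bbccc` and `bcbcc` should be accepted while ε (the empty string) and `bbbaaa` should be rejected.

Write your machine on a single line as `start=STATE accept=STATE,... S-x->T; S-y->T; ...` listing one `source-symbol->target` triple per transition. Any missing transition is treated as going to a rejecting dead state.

start=q0; accept=q2; q0-a->q0; q0-b->q0; q0-c->q1; q1-a->q0; q1-b->q0; q1-c->q2; q2-a->q0; q2-b->q0; q2-c->q2

Let each state record the length of the longest suffix of the input read so far that is also a prefix of `cc`. q1 means the last symbol is `c`; q2 means the last 2 symbols are `cc`. Accept only at q2, where the string currently ends in `cc`.
        a   b   c  
>  q0   q0  q0  q1 
   q1   q0  q0  q2 
 * q2   q0  q0  q2 
(> = start, * = accepting)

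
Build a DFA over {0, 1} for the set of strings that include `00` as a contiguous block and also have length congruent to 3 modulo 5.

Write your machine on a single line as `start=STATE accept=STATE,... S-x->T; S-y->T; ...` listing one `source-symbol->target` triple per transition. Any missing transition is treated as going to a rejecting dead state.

start=A; accept=G; A-0->B; A-1->C; B-0->D; B-1->E; C-0->F; C-1->E; D-0->G; D-1->G; E-0->H; E-1->I; F-0->G; F-1->I; G-0->J; G-1->J; H-0->J; H-1->K; I-0->L; I-1->K; J-0->M; J-1->M; K-0->N; K-1->A; L-0->M; L-1->A; M-0->O; M-1->O; N-0->O; N-1->C; O-0->D; O-1->D

Run two small machines in parallel and take their product. One (3 states) tracks whether and how much of `00` has been seen; the other (5 states) tracks the input length modulo 5. Each combined state is a pair, one component from each; accept when both components accept.
A 15-state machine:
       0  1 
>  A   B  C 
   B   D  E 
   C   F  E 
   D   G  G 
   E   H  I 
   F   G  I 
 * G   J  J 
   H   J  K 
   I   L  K 
   J   M  M 
   K   N  A 
   L   M  A 
   M   O  O 
   N   O  C 
   O   D  D 
(> = start, * = accepting)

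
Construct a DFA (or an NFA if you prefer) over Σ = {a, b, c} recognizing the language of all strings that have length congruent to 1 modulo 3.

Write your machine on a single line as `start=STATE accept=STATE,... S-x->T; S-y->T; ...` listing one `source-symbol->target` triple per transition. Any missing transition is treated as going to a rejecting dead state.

start=S0; accept=S1; S0-a->S1; S0-b->S1; S0-c->S1; S1-a->S2; S1-b->S2; S1-c->S2; S2-a->S0; S2-b->S0; S2-c->S0

Count input length modulo 3: every symbol advances one step around the cycle S0 → S1 → S2 → S0. Accept at S1.
        a   b   c  
>  S0   S1  S1  S1 
 * S1   S2  S2  S2 
   S2   S0  S0  S0 
(> = start, * = accepting)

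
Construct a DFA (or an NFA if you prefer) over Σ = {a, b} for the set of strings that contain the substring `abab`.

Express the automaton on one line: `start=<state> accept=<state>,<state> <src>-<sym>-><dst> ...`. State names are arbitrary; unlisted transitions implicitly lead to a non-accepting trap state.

Track how much of `abab` has been matched so far: state q0 is no progress, q4 is the absorbing accept state reached once `abab` has occurred. Intermediate states record partial matches; on a mismatch, fall back to the longest reusable overlap.
With 5 states:
        a   b  
>  q0   q1  q0 
   q1   q1  q2 
   q2   q3  q0 
   q3   q1  q4 
 * q4   q4  q4 
(> = start, * = accepting)

start=q0 accept=q4 q0-a->q1 q0-b->q0 q1-a->q1 q1-b->q2 q2-a->q3 q2-b->q0 q3-a->q1 q3-b->q4 q4-a->q4 q4-b->q4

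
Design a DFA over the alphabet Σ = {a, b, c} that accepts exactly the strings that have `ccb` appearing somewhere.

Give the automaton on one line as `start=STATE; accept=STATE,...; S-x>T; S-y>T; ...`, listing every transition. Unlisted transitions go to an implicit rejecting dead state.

start=s0; accept=s3; s0-a>s0; s0-b>s0; s0-c>s1; s1-a>s0; s1-b>s0; s1-c>s2; s2-a>s0; s2-b>s3; s2-c>s2; s3-a>s3; s3-b>s3; s3-c>s3

States s0..s2 record the length of the longest prefix of `ccb` that matches the current input suffix. Reaching s3 means `ccb` has been seen, and we stay there forever. Accept from s3.
A 4-state machine:
        a   b   c  
>  s0   s0  s0  s1 
   s1   s0  s0  s2 
   s2   s0  s3  s2 
 * s3   s3  s3  s3 
(> = start, * = accepting)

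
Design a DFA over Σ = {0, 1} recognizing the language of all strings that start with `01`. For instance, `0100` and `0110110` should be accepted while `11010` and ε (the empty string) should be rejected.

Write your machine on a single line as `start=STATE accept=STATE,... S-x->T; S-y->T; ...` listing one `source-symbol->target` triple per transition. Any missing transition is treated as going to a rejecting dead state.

Walk along `01` while the input agrees: from q0 take `0` to q1, and so on. Any deviation drops to the rejecting sink q3. Once q2 is reached the prefix is confirmed and every continuation is accepted.
With 4 states:
        0   1  
>  q0   q1  q3 
   q1   q3  q2 
 * q2   q2  q2 
   q3   q3  q3 
(> = start, * = accepting)

start=q0; accept=q2; q0-0->q1; q0-1->q3; q1-0->q3; q1-1->q2; q2-0->q2; q2-1->q2; q3-0->q3; q3-1->q3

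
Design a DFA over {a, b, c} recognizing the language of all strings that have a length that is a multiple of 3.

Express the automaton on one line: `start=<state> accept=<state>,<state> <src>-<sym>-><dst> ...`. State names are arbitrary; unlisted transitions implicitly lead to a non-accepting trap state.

Count input length modulo 3: every symbol advances one step around the cycle S0 → S1 → S2 → S0. Accept at S0.
With 3 states:
        a   b   c  
>* S0   S1  S1  S1 
   S1   S2  S2  S2 
   S2   S0  S0  S0 
(> = start, * = accepting)

start=S0 accept=S0 S0-a->S1 S0-b->S1 S0-c->S1 S1-a->S2 S1-b->S2 S1-c->S2 S2-a->S0 S2-b->S0 S2-c->S0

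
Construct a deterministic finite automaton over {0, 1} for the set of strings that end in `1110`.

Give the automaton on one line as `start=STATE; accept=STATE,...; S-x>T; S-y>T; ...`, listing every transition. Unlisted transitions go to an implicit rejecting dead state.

Let each state record the length of the longest suffix of the input read so far that is also a prefix of `1110`. q1 means the last symbol is `1`; q2 means the last 2 symbols are `11`; q3 means the last 3 symbols are `111`; q4 means the last 4 symbols are `1110`. Accept only at q4, where the string currently ends in `1110`.
With 5 states:
        0   1  
>  q0   q0  q1 
   q1   q0  q2 
   q2   q0  q3 
   q3   q4  q3 
 * q4   q0  q1 
(> = start, * = accepting)

start=q0; accept=q4; q0-0>q0; q0-1>q1; q1-0>q0; q1-1>q2; q2-0>q0; q2-1>q3; q3-0>q4; q3-1>q3; q4-0>q0; q4-1>q1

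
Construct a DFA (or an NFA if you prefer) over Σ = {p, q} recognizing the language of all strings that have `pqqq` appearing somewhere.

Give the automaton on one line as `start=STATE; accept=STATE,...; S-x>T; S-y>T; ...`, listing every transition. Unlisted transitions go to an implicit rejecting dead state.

start=s0; accept=s4; s0-p>s1; s0-q>s0; s1-p>s1; s1-q>s2; s2-p>s1; s2-q>s3; s3-p>s1; s3-q>s4; s4-p>s4; s4-q>s4

Track how much of `pqqq` has been matched so far: state s0 is no progress, s4 is the absorbing accept state reached once `pqqq` has occurred. Intermediate states record partial matches; on a mismatch, fall back to the longest reusable overlap.
        p   q  
>  s0   s1  s0 
   s1   s1  s2 
   s2   s1  s3 
   s3   s1  s4 
 * s4   s4  s4 
(> = start, * = accepting)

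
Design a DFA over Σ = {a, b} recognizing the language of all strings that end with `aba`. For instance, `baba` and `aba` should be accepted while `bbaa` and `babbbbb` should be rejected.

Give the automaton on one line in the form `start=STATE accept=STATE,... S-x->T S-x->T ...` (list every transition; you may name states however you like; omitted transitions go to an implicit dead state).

Remember how much of `aba` the current input suffix matches. State s0 means no match yet; s1 means the last symbol is `a`; s2 means the last 2 symbols are `ab`; s3 means the last 3 symbols are `aba`. Only s3 accepts. On a mismatch, fall back to the longest proper suffix that is still a prefix of `aba`.
        a   b  
>  s0   s1  s0 
   s1   s1  s2 
   s2   s3  s0 
 * s3   s1  s2 
(> = start, * = accepting)

start=s0 accept=s3 s0-a->s1 s0-b->s0 s1-a->s1 s1-b->s2 s2-a->s3 s2-b->s0 s3-a->s1 s3-b->s2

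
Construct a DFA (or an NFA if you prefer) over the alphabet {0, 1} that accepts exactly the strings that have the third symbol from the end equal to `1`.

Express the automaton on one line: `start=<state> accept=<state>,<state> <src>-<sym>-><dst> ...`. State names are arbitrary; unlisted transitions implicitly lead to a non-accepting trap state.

start=S0 accept=S11,S12,S13,S14 S0-0->S1 S0-1->S2 S1-0->S3 S1-1->S4 S2-0->S5 S2-1->S6 S3-0->S7 S3-1->S8 S4-0->S9 S4-1->S10 S5-0->S11 S5-1->S12 S6-0->S13 S6-1->S14 S7-0->S7 S7-1->S8 S8-0->S9 S8-1->S10 S9-0->S11 S9-1->S12 S10-0->S13 S10-1->S14 S11-0->S7 S11-1->S8 S12-0->S9 S12-1->S10 S13-0->S11 S13-1->S12 S14-0->S13 S14-1->S14

Because acceptance depends on a position counted from the end, the machine has to buffer the most recent 3 symbols. Make each state the string of the last up-to-3 symbols read; on input `x` shift the window left and append `x`. Accept when the buffered window has length 3 and begins with `1`.
          0    1  
>  S0     S1   S2 
   S1     S3   S4 
   S2     S5   S6 
   S3     S7   S8 
   S4     S9  S10 
   S5    S11  S12 
   S6    S13  S14 
   S7     S7   S8 
   S8     S9  S10 
   S9    S11  S12 
   S10   S13  S14 
 * S11    S7   S8 
 * S12    S9  S10 
 * S13   S11  S12 
 * S14   S13  S14 
(> = start, * = accepting)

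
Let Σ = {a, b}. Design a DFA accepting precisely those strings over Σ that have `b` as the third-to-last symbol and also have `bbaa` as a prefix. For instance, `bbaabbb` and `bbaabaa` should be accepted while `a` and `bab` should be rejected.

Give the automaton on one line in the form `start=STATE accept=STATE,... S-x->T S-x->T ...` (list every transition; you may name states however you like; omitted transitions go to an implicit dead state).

Build one automaton per condition and run them in lockstep. The first has 15 states tracking the last 3 symbols read; the second has 6 states tracking whether the input so far still matches the prefix `bbaa`. A product state is a pair (one from each), accepting exactly when both do. Minimizing collapses redundant product states.
          a    b  
>  q0     q1   q2 
   q1     q1   q1 
   q2     q1   q3 
   q3     q4   q1 
   q4     q5   q1 
 * q5     q6   q7 
   q6     q6   q7 
   q7     q8   q9 
   q8     q5  q10 
   q9    q11  q12 
 * q10    q8   q9 
 * q11    q5  q10 
 * q12   q11  q12 
(> = start, * = accepting)

start=q0 accept=q5,q10,q11,q12 q0-a->q1 q0-b->q2 q1-a->q1 q1-b->q1 q2-a->q1 q2-b->q3 q3-a->q4 q3-b->q1 q4-a->q5 q4-b->q1 q5-a->q6 q5-b->q7 q6-a->q6 q6-b->q7 q7-a->q8 q7-b->q9 q8-a->q5 q8-b->q10 q9-a->q11 q9-b->q12 q10-a->q8 q10-b->q9 q11-a->q5 q11-b->q10 q12-a->q11 q12-b->q12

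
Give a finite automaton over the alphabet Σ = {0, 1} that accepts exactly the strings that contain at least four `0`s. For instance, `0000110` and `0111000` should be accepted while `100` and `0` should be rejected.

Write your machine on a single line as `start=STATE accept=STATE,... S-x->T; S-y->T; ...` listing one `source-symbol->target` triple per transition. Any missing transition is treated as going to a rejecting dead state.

start=q0; accept=q4,q5; q0-0->q1; q0-1->q0; q1-0->q2; q1-1->q1; q2-0->q3; q2-1->q2; q3-0->q4; q3-1->q3; q4-0->q5; q4-1->q4; q5-0->q5; q5-1->q5

Only the number of `0`s matters, and only up to 5. Make a chain q0 → q1 → q2 → q3 → q4 → q5 advanced by each `0` (with q5 absorbing); every other symbol self-loops. The accepting set is {q4, q5}.
        0   1  
>  q0   q1  q0 
   q1   q2  q1 
   q2   q3  q2 
   q3   q4  q3 
 * q4   q5  q4 
 * q5   q5  q5 
(> = start, * = accepting)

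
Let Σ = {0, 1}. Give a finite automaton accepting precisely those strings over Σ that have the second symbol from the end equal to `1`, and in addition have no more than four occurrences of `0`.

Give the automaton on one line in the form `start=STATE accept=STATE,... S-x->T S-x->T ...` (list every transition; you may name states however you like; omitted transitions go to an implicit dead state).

start=s0 accept=s5,s6,s9,s10,s13,s14,s17,s18,s19 s0-0->s1 s0-1->s2 s1-0->s3 s1-1->s4 s2-0->s5 s2-1->s6 s3-0->s7 s3-1->s8 s4-0->s9 s4-1->s10 s5-0->s3 s5-1->s4 s6-0->s5 s6-1->s6 s7-0->s11 s7-1->s12 s8-0->s13 s8-1->s14 s9-0->s7 s9-1->s8 s10-0->s9 s10-1->s10 s11-0->s15 s11-1->s16 s12-0->s17 s12-1->s18 s13-0->s11 s13-1->s12 s14-0->s13 s14-1->s14 s15-0->s15 s15-1->s15 s16-0->s15 s16-1->s19 s17-0->s15 s17-1->s16 s18-0->s17 s18-1->s18 s19-0->s15 s19-1->s19

Run two small machines in parallel and take their product. One (7 states) tracks the last 2 symbols read; the other (6 states) tracks the count of `0`s, saturating at 5. Each combined state is a pair, one component from each; accept when both components accept. Equivalent product states are then merged.
A 20-state machine:
          0    1  
>  s0     s1   s2 
   s1     s3   s4 
   s2     s5   s6 
   s3     s7   s8 
   s4     s9  s10 
 * s5     s3   s4 
 * s6     s5   s6 
   s7    s11  s12 
   s8    s13  s14 
 * s9     s7   s8 
 * s10    s9  s10 
   s11   s15  s16 
   s12   s17  s18 
 * s13   s11  s12 
 * s14   s13  s14 
   s15   s15  s15 
   s16   s15  s19 
 * s17   s15  s16 
 * s18   s17  s18 
 * s19   s15  s19 
(> = start, * = accepting)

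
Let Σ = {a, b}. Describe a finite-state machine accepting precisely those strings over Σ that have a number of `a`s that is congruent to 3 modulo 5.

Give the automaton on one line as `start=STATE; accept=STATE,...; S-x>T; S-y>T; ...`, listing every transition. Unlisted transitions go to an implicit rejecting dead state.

start=s0; accept=s3; s0-a>s1; s0-b>s0; s1-a>s2; s1-b>s1; s2-a>s3; s2-b>s2; s3-a>s4; s3-b>s3; s4-a>s0; s4-b>s4

Keep the running count of `a`s modulo 5: each `a` advances along the cycle s0 → s1 → s2 → s3 → s4 → s0 while other symbols loop. Accept at s3.
A 5-state machine:
        a   b  
>  s0   s1  s0 
   s1   s2  s1 
   s2   s3  s2 
 * s3   s4  s3 
   s4   s0  s4 
(> = start, * = accepting)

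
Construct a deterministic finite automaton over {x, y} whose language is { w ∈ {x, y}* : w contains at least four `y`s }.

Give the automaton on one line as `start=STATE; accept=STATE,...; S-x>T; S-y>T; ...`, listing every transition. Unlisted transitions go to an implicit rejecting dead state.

start=A; accept=E,F; A-x>A; A-y>B; B-x>B; B-y>C; C-x>C; C-y>D; D-x>D; D-y>E; E-x>E; E-y>F; F-x>F; F-y>F

Only the number of `y`s matters, and only up to 5. Make a chain A → B → C → D → E → F advanced by each `y` (with F absorbing); every other symbol self-loops. The accepting set is {E, F}.
With 6 states:
       x  y 
>  A   A  B 
   B   B  C 
   C   C  D 
   D   D  E 
 * E   E  F 
 * F   F  F 
(> = start, * = accepting)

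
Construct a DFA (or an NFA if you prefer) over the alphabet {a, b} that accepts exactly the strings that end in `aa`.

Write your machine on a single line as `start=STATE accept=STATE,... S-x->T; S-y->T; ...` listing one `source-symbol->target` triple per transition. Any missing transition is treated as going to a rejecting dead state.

Remember how much of `aa` the current input suffix matches. State q0 means no match yet; q1 means the last symbol is `a`; q2 means the last 2 symbols are `aa`. Only q2 accepts. On a mismatch, fall back to the longest proper suffix that is still a prefix of `aa`.
3 states suffice.
        a   b  
>  q0   q1  q0 
   q1   q2  q0 
 * q2   q2  q0 
(> = start, * = accepting)

start=q0; accept=q2; q0-a->q1; q0-b->q0; q1-a->q2; q1-b->q0; q2-a->q2; q2-b->q0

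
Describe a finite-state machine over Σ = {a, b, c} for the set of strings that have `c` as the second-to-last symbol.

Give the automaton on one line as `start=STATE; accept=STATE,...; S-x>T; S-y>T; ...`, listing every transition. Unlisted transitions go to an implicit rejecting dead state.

start=q0; accept=q10,q11,q12; q0-a>q1; q0-b>q2; q0-c>q3; q1-a>q4; q1-b>q5; q1-c>q6; q2-a>q7; q2-b>q8; q2-c>q9; q3-a>q10; q3-b>q11; q3-c>q12; q4-a>q4; q4-b>q5; q4-c>q6; q5-a>q7; q5-b>q8; q5-c>q9; q6-a>q10; q6-b>q11; q6-c>q12; q7-a>q4; q7-b>q5; q7-c>q6; q8-a>q7; q8-b>q8; q8-c>q9; q9-a>q10; q9-b>q11; q9-c>q12; q10-a>q4; q10-b>q5; q10-c>q6; q11-a>q7; q11-b>q8; q11-c>q9; q12-a>q10; q12-b>q11; q12-c>q12

A DFA must remember the last 2 symbols (since which symbol is second-to-last isn't known until the input ends). Use one state per possible window of the last ≤2 symbols; accept from those whose window starts with `c`.
13 states suffice.
          a    b    c  
>  q0     q1   q2   q3 
   q1     q4   q5   q6 
   q2     q7   q8   q9 
   q3    q10  q11  q12 
   q4     q4   q5   q6 
   q5     q7   q8   q9 
   q6    q10  q11  q12 
   q7     q4   q5   q6 
   q8     q7   q8   q9 
   q9    q10  q11  q12 
 * q10    q4   q5   q6 
 * q11    q7   q8   q9 
 * q12   q10  q11  q12 
(> = start, * = accepting)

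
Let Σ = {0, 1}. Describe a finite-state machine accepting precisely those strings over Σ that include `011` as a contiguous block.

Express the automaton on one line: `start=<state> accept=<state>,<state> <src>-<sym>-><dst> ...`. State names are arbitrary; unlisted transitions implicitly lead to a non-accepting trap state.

Track how much of `011` has been matched so far: state q0 is no progress, q3 is the absorbing accept state reached once `011` has occurred. Intermediate states record partial matches; on a mismatch, fall back to the longest reusable overlap.
        0   1  
>  q0   q1  q0 
   q1   q1  q2 
   q2   q1  q3 
 * q3   q3  q3 
(> = start, * = accepting)

start=q0 accept=q3 q0-0->q1 q0-1->q0 q1-0->q1 q1-1->q2 q2-0->q1 q2-1->q3 q3-0->q3 q3-1->q3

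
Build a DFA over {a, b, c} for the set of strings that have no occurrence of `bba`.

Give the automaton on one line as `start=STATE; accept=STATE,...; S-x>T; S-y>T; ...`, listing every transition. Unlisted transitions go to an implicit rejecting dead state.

start=s0; accept=s0,s1,s2; s0-a>s0; s0-b>s1; s0-c>s0; s1-a>s0; s1-b>s2; s1-c>s0; s2-a>s3; s2-b>s2; s2-c>s0; s3-a>s3; s3-b>s3; s3-c>s3

This is the complement of 'contains `bba`'. Use the same substring-matching states — s0 through s3 holding how much of `bba` has just been matched — but flip the accepting set: everything except the trap s3 accepts.
With 4 states:
        a   b   c  
>* s0   s0  s1  s0 
 * s1   s0  s2  s0 
 * s2   s3  s2  s0 
   s3   s3  s3  s3 
(> = start, * = accepting)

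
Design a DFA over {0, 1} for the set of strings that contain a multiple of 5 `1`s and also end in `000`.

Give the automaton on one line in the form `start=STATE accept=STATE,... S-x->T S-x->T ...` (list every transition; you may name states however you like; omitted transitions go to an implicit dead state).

start=q0 accept=q5 q0-0->q1 q0-1->q2 q1-0->q3 q1-1->q2 q2-0->q2 q2-1->q4 q3-0->q5 q3-1->q2 q4-0->q4 q4-1->q6 q5-0->q5 q5-1->q2 q6-0->q6 q6-1->q7 q7-0->q7 q7-1->q0

Handle the two conditions separately and then intersect. One (5 states) tracks the count of `1`s modulo 5; the other (4 states) tracks how much of the suffix `000` has currently been matched. Each combined state is a pair, one component from each; accept when both components accept. Minimizing collapses redundant product states.
An 8-state machine:
        0   1  
>  q0   q1  q2 
   q1   q3  q2 
   q2   q2  q4 
   q3   q5  q2 
   q4   q4  q6 
 * q5   q5  q2 
   q6   q6  q7 
   q7   q7  q0 
(> = start, * = accepting)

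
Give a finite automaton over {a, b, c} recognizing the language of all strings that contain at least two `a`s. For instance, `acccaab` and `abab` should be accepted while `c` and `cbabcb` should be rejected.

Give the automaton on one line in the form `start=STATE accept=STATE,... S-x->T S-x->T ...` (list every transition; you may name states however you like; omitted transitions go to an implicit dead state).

start=q0 accept=q2,q3 q0-a->q1 q0-b->q0 q0-c->q0 q1-a->q2 q1-b->q1 q1-c->q1 q2-a->q3 q2-b->q2 q2-c->q2 q3-a->q3 q3-b->q3 q3-c->q3

Count `a`s, saturating at 3: states q0 through q2 mean 0 through 2 `a`s seen; q3 means more than 2. Each `a` increments (capped at q3); other symbols loop. Accept from {q2, q3}.
With 4 states:
        a   b   c  
>  q0   q1  q0  q0 
   q1   q2  q1  q1 
 * q2   q3  q2  q2 
 * q3   q3  q3  q3 
(> = start, * = accepting)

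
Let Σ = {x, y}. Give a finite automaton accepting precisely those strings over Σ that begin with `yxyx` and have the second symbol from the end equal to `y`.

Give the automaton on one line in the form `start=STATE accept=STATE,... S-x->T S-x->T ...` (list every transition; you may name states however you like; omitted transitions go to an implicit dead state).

Handle the two conditions separately and then intersect. One (6 states) tracks whether the input so far still matches the prefix `yxyx`; the other (7 states) tracks the last 2 symbols read. Each combined state is a pair, one component from each; accept when both components accept. After merging equivalent states the machine shrinks.
        x   y  
>  q0   q1  q2 
   q1   q1  q1 
   q2   q3  q1 
   q3   q1  q4 
   q4   q5  q1 
 * q5   q6  q7 
   q6   q6  q7 
   q7   q5  q8 
 * q8   q5  q8 
(> = start, * = accepting)

start=q0 accept=q5,q8 q0-x->q1 q0-y->q2 q1-x->q1 q1-y->q1 q2-x->q3 q2-y->q1 q3-x->q1 q3-y->q4 q4-x->q5 q4-y->q1 q5-x->q6 q5-y->q7 q6-x->q6 q6-y->q7 q7-x->q5 q7-y->q8 q8-x->q5 q8-y->q8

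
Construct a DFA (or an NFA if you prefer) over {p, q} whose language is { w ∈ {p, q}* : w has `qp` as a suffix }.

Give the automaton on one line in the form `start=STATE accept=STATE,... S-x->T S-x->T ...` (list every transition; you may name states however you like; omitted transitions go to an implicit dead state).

start=A accept=C A-p->A A-q->B B-p->C B-q->B C-p->A C-q->B

Let each state record the length of the longest suffix of the input read so far that is also a prefix of `qp`. B means the last symbol is `q`; C means the last 2 symbols are `qp`. Accept only at C, where the string currently ends in `qp`.
A 3-state machine:
       p  q 
>  A   A  B 
   B   C  B 
 * C   A  B 
(> = start, * = accepting)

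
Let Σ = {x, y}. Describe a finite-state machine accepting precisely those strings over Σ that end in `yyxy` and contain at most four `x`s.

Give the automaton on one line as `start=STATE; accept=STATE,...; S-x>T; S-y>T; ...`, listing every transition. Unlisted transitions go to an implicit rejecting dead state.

start=S0; accept=S14,S17,S19,S20; S0-x>S1; S0-y>S2; S1-x>S3; S1-y>S4; S2-x>S1; S2-y>S5; S3-x>S6; S3-y>S7; S4-x>S3; S4-y>S8; S5-x>S9; S5-y>S5; S6-x>S10; S6-y>S11; S7-x>S6; S7-y>S12; S8-x>S13; S8-y>S8; S9-x>S3; S9-y>S14; S10-x>S10; S10-y>S10; S11-x>S10; S11-y>S15; S12-x>S16; S12-y>S12; S13-x>S6; S13-y>S17; S14-x>S3; S14-y>S8; S15-x>S18; S15-y>S15; S16-x>S10; S16-y>S19; S17-x>S6; S17-y>S12; S18-x>S10; S18-y>S20; S19-x>S10; S19-y>S15; S20-x>S10; S20-y>S10

Build one automaton per condition and run them in lockstep. The first has 5 states tracking how much of the suffix `yyxy` has currently been matched; the second has 6 states tracking the count of `x`s, saturating at 5. A product state is a pair (one from each), accepting exactly when both do. Equivalent product states are then merged.
21 states suffice.
          x    y  
>  S0     S1   S2 
   S1     S3   S4 
   S2     S1   S5 
   S3     S6   S7 
   S4     S3   S8 
   S5     S9   S5 
   S6    S10  S11 
   S7     S6  S12 
   S8    S13   S8 
   S9     S3  S14 
   S10   S10  S10 
   S11   S10  S15 
   S12   S16  S12 
   S13    S6  S17 
 * S14    S3   S8 
   S15   S18  S15 
   S16   S10  S19 
 * S17    S6  S12 
   S18   S10  S20 
 * S19   S10  S15 
 * S20   S10  S10 
(> = start, * = accepting)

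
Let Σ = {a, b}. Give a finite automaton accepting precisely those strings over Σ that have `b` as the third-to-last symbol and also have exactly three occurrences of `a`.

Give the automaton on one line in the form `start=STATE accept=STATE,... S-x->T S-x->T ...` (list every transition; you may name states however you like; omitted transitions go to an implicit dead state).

start=s0 accept=s11,s13,s14,s15 s0-a->s1 s0-b->s0 s1-a->s2 s1-b->s3 s2-a->s4 s2-b->s5 s3-a->s6 s3-b->s3 s4-a->s7 s4-b->s8 s5-a->s9 s5-b->s10 s6-a->s11 s6-b->s5 s7-a->s7 s7-b->s7 s8-a->s7 s8-b->s12 s9-a->s7 s9-b->s13 s10-a->s14 s10-b->s10 s11-a->s7 s11-b->s8 s12-a->s7 s12-b->s15 s13-a->s7 s13-b->s12 s14-a->s7 s14-b->s13 s15-a->s7 s15-b->s15

Handle the two conditions separately and then intersect. The first has 15 states tracking the last 3 symbols read; the second has 5 states tracking the count of `a`s, saturating at 4. A product state is a pair (one from each), accepting exactly when both do. Minimizing collapses redundant product states.
With 16 states:
          a    b  
>  s0     s1   s0 
   s1     s2   s3 
   s2     s4   s5 
   s3     s6   s3 
   s4     s7   s8 
   s5     s9  s10 
   s6    s11   s5 
   s7     s7   s7 
   s8     s7  s12 
   s9     s7  s13 
   s10   s14  s10 
 * s11    s7   s8 
   s12    s7  s15 
 * s13    s7  s12 
 * s14    s7  s13 
 * s15    s7  s15 
(> = start, * = accepting)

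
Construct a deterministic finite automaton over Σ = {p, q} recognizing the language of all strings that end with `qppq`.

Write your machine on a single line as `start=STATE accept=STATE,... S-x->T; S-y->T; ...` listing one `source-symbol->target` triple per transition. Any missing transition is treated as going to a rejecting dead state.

start=S0; accept=S4; S0-p->S0; S0-q->S1; S1-p->S2; S1-q->S1; S2-p->S3; S2-q->S1; S3-p->S0; S3-q->S4; S4-p->S2; S4-q->S1

Let each state record the length of the longest suffix of the input read so far that is also a prefix of `qppq`. S1 means the last symbol is `q`; S2 means the last 2 symbols are `qp`; S3 means the last 3 symbols are `qpp`; S4 means the last 4 symbols are `qppq`. Accept only at S4, where the string currently ends in `qppq`.
A 5-state machine:
        p   q  
>  S0   S0  S1 
   S1   S2  S1 
   S2   S3  S1 
   S3   S0  S4 
 * S4   S2  S1 
(> = start, * = accepting)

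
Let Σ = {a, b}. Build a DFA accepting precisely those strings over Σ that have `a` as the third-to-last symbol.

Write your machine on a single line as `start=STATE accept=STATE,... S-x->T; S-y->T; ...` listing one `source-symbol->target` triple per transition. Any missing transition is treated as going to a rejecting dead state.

start=q0; accept=q7,q8,q9,q10; q0-a->q1; q0-b->q2; q1-a->q3; q1-b->q4; q2-a->q5; q2-b->q6; q3-a->q7; q3-b->q8; q4-a->q9; q4-b->q10; q5-a->q11; q5-b->q12; q6-a->q13; q6-b->q14; q7-a->q7; q7-b->q8; q8-a->q9; q8-b->q10; q9-a->q11; q9-b->q12; q10-a->q13; q10-b->q14; q11-a->q7; q11-b->q8; q12-a->q9; q12-b->q10; q13-a->q11; q13-b->q12; q14-a->q13; q14-b->q14

Because acceptance depends on a position counted from the end, the machine has to buffer the most recent 3 symbols. Make each state the string of the last up-to-3 symbols read; on input `x` shift the window left and append `x`. Accept when the buffered window has length 3 and begins with `a`.
A 15-state machine:
          a    b  
>  q0     q1   q2 
   q1     q3   q4 
   q2     q5   q6 
   q3     q7   q8 
   q4     q9  q10 
   q5    q11  q12 
   q6    q13  q14 
 * q7     q7   q8 
 * q8     q9  q10 
 * q9    q11  q12 
 * q10   q13  q14 
   q11    q7   q8 
   q12    q9  q10 
   q13   q11  q12 
   q14   q13  q14 
(> = start, * = accepting)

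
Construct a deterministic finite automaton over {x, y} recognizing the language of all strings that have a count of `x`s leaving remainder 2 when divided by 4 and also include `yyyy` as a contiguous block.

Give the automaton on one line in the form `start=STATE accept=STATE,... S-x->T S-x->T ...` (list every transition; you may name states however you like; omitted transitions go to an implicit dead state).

start=S0 accept=S18 S0-x->S1 S0-y->S2 S1-x->S3 S1-y->S4 S2-x->S1 S2-y->S5 S3-x->S6 S3-y->S7 S4-x->S3 S4-y->S8 S5-x->S1 S5-y->S9 S6-x->S0 S6-y->S10 S7-x->S6 S7-y->S11 S8-x->S3 S8-y->S12 S9-x->S1 S9-y->S13 S10-x->S0 S10-y->S14 S11-x->S6 S11-y->S15 S12-x->S3 S12-y->S16 S13-x->S16 S13-y->S13 S14-x->S0 S14-y->S17 S15-x->S6 S15-y->S18 S16-x->S18 S16-y->S16 S17-x->S0 S17-y->S19 S18-x->S19 S18-y->S18 S19-x->S13 S19-y->S19

Run two small machines in parallel and take their product. One (4 states) tracks the count of `x`s modulo 4; the other (5 states) tracks whether and how much of `yyyy` has been seen. Each combined state is a pair, one component from each; accept when both components accept.
20 states suffice.
          x    y  
>  S0     S1   S2 
   S1     S3   S4 
   S2     S1   S5 
   S3     S6   S7 
   S4     S3   S8 
   S5     S1   S9 
   S6     S0  S10 
   S7     S6  S11 
   S8     S3  S12 
   S9     S1  S13 
   S10    S0  S14 
   S11    S6  S15 
   S12    S3  S16 
   S13   S16  S13 
   S14    S0  S17 
   S15    S6  S18 
   S16   S18  S16 
   S17    S0  S19 
 * S18   S19  S18 
   S19   S13  S19 
(> = start, * = accepting)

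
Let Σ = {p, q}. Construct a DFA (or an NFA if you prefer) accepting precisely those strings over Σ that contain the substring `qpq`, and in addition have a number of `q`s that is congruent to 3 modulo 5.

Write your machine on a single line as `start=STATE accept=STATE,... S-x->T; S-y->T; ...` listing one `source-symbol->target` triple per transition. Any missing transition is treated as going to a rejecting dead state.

Handle the two conditions separately and then intersect. The first has 4 states tracking whether and how much of `qpq` has been seen; the second has 5 states tracking the count of `q`s modulo 5. A product state is a pair (one from each), accepting exactly when both do.
20 states suffice.
       p  q 
>  A   A  B 
   B   C  D 
   C   E  F 
   D   G  H 
   E   E  D 
   F   F  I 
   G   J  I 
   H   K  L 
 * I   I  M 
   J   J  H 
   K   N  M 
   L   O  P 
   M   M  Q 
   N   N  L 
   O   R  Q 
   P   S  B 
   Q   Q  T 
   R   R  P 
   S   A  T 
   T   T  F 
(> = start, * = accepting)

start=A; accept=I; A-p->A; A-q->B; B-p->C; B-q->D; C-p->E; C-q->F; D-p->G; D-q->H; E-p->E; E-q->D; F-p->F; F-q->I; G-p->J; G-q->I; H-p->K; H-q->L; I-p->I; I-q->M; J-p->J; J-q->H; K-p->N; K-q->M; L-p->O; L-q->P; M-p->M; M-q->Q; N-p->N; N-q->L; O-p->R; O-q->Q; P-p->S; P-q->B; Q-p->Q; Q-q->T; R-p->R; R-q->P; S-p->A; S-q->T; T-p->T; T-q->F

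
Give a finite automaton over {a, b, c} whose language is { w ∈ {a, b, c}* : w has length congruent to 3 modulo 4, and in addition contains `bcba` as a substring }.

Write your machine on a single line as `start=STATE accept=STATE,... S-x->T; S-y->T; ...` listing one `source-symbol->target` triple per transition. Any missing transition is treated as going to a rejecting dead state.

Build one automaton per condition and run them in lockstep. The first has 4 states tracking the input length modulo 4; the second has 5 states tracking whether and how much of `bcba` has been seen. A product state is a pair (one from each), accepting exactly when both do.
A 20-state machine:
          a    b    c  
>  q0     q1   q2   q1 
   q1     q3   q4   q3 
   q2     q3   q4   q5 
   q3     q6   q7   q6 
   q4     q6   q7   q8 
   q5     q6   q9   q6 
   q6     q0  q10   q0 
   q7     q0  q10  q11 
   q8     q0  q12   q0 
   q9    q13  q10  q11 
   q10    q1   q2  q14 
   q11    q1  q15   q1 
   q12   q16   q2  q14 
   q13   q16  q16  q16 
   q14    q3  q17   q3 
   q15   q18   q4   q5 
   q16   q18  q18  q18 
   q17   q19   q7   q8 
   q18   q19  q19  q19 
 * q19   q13  q13  q13 
(> = start, * = accepting)

start=q0; accept=q19; q0-a->q1; q0-b->q2; q0-c->q1; q1-a->q3; q1-b->q4; q1-c->q3; q2-a->q3; q2-b->q4; q2-c->q5; q3-a->q6; q3-b->q7; q3-c->q6; q4-a->q6; q4-b->q7; q4-c->q8; q5-a->q6; q5-b->q9; q5-c->q6; q6-a->q0; q6-b->q10; q6-c->q0; q7-a->q0; q7-b->q10; q7-c->q11; q8-a->q0; q8-b->q12; q8-c->q0; q9-a->q13; q9-b->q10; q9-c->q11; q10-a->q1; q10-b->q2; q10-c->q14; q11-a->q1; q11-b->q15; q11-c->q1; q12-a->q16; q12-b->q2; q12-c->q14; q13-a->q16; q13-b->q16; q13-c->q16; q14-a->q3; q14-b->q17; q14-c->q3; q15-a->q18; q15-b->q4; q15-c->q5; q16-a->q18; q16-b->q18; q16-c->q18; q17-a->q19; q17-b->q7; q17-c->q8; q18-a->q19; q18-b->q19; q18-c->q19; q19-a->q13; q19-b->q13; q19-c->q13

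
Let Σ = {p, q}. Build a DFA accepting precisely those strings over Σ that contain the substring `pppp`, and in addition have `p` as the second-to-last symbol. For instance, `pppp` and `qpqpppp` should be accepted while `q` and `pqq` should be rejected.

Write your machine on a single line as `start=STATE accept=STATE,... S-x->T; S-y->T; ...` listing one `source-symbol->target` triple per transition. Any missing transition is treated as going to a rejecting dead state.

start=A; accept=E,F; A-p->B; A-q->A; B-p->C; B-q->A; C-p->D; C-q->A; D-p->E; D-q->A; E-p->E; E-q->F; F-p->G; F-q->H; G-p->E; G-q->F; H-p->G; H-q->H

Run two small machines in parallel and take their product. The first has 5 states tracking whether and how much of `pppp` has been seen; the second has 7 states tracking the last 2 symbols read. A product state is a pair (one from each), accepting exactly when both do. Equivalent product states are then merged.
With 8 states:
       p  q 
>  A   B  A 
   B   C  A 
   C   D  A 
   D   E  A 
 * E   E  F 
 * F   G  H 
   G   E  F 
   H   G  H 
(> = start, * = accepting)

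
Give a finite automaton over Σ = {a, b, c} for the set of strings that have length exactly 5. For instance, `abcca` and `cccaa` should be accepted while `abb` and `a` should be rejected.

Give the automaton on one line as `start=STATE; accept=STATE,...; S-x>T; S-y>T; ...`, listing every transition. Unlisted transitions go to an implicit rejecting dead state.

Count input length up to 6: every symbol moves from S0 toward S6, which means 'more than 5' and absorbs. Accept from {S5}.
        a   b   c  
>  S0   S1  S1  S1 
   S1   S2  S2  S2 
   S2   S3  S3  S3 
   S3   S4  S4  S4 
   S4   S5  S5  S5 
 * S5   S6  S6  S6 
   S6   S6  S6  S6 
(> = start, * = accepting)

start=S0; accept=S5; S0-a>S1; S0-b>S1; S0-c>S1; S1-a>S2; S1-b>S2; S1-c>S2; S2-a>S3; S2-b>S3; S2-c>S3; S3-a>S4; S3-b>S4; S3-c>S4; S4-a>S5; S4-b>S5; S4-c>S5; S5-a>S6; S5-b>S6; S5-c>S6; S6-a>S6; S6-b>S6; S6-c>S6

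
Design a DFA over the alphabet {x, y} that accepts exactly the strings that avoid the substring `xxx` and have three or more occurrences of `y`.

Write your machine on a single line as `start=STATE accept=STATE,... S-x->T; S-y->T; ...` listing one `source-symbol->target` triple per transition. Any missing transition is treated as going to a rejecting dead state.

Run two small machines in parallel and take their product. The first has 4 states tracking partial matches of the forbidden pattern `xxx`; the second has 5 states tracking the count of `y`s, saturating at 4. A product state is a pair (one from each), accepting exactly when both do. Minimizing collapses redundant product states.
13 states suffice.
          x    y  
>  s0     s1   s2 
   s1     s3   s2 
   s2     s4   s5 
   s3     s6   s2 
   s4     s7   s5 
   s5     s8   s9 
   s6     s6   s6 
   s7     s6   s5 
   s8    s10   s9 
 * s9    s11   s9 
   s10    s6   s9 
 * s11   s12   s9 
 * s12    s6   s9 
(> = start, * = accepting)

start=s0; accept=s9,s11,s12; s0-x->s1; s0-y->s2; s1-x->s3; s1-y->s2; s2-x->s4; s2-y->s5; s3-x->s6; s3-y->s2; s4-x->s7; s4-y->s5; s5-x->s8; s5-y->s9; s6-x->s6; s6-y->s6; s7-x->s6; s7-y->s5; s8-x->s10; s8-y->s9; s9-x->s11; s9-y->s9; s10-x->s6; s10-y->s9; s11-x->s12; s11-y->s9; s12-x->s6; s12-y->s9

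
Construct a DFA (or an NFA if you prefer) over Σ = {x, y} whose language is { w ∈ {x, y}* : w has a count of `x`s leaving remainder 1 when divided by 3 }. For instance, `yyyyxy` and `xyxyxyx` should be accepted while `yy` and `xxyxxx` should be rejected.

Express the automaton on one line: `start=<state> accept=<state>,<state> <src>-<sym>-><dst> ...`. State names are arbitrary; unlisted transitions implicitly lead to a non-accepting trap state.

start=q0 accept=q1 q0-x->q1 q0-y->q0 q1-x->q2 q1-y->q1 q2-x->q0 q2-y->q2

Keep the running count of `x`s modulo 3: each `x` advances along the cycle q0 → q1 → q2 → q0 while other symbols loop. Accept at q1.
        x   y  
>  q0   q1  q0 
 * q1   q2  q1 
   q2   q0  q2 
(> = start, * = accepting)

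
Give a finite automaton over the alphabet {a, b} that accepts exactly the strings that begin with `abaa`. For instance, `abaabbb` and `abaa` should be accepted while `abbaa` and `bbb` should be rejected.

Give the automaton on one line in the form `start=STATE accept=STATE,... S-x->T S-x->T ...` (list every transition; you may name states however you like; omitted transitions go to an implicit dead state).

start=q0 accept=q4 q0-a->q1 q0-b->q5 q1-a->q5 q1-b->q2 q2-a->q3 q2-b->q5 q3-a->q4 q3-b->q5 q4-a->q4 q4-b->q4 q5-a->q5 q5-b->q5

Walk along `abaa` while the input agrees: from q0 take `a` to q1, and so on. Any deviation drops to the rejecting sink q5. Once q4 is reached the prefix is confirmed and every continuation is accepted.
A 6-state machine:
        a   b  
>  q0   q1  q5 
   q1   q5  q2 
   q2   q3  q5 
   q3   q4  q5 
 * q4   q4  q4 
   q5   q5  q5 
(> = start, * = accepting)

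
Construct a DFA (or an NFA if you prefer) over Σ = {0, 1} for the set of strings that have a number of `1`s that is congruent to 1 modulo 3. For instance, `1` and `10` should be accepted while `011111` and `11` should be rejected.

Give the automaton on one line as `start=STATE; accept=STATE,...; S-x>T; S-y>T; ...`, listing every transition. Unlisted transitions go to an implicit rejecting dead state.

The only thing that matters is how many `1`s have appeared, reduced mod 3. Use one state per residue: q0 for 0, …, q2 for 2. Reading `1` moves to the next residue; anything else stays put. q1 is accepting.
A 3-state machine:
        0   1  
>  q0   q0  q1 
 * q1   q1  q2 
   q2   q2  q0 
(> = start, * = accepting)

start=q0; accept=q1; q0-0>q0; q0-1>q1; q1-0>q1; q1-1>q2; q2-0>q2; q2-1>q0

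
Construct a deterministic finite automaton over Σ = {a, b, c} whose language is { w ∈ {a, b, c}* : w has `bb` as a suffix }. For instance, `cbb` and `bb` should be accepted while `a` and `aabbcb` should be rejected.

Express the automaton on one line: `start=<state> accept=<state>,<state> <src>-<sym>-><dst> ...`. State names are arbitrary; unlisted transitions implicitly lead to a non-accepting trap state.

start=q0 accept=q2 q0-a->q0 q0-b->q1 q0-c->q0 q1-a->q0 q1-b->q2 q1-c->q0 q2-a->q0 q2-b->q2 q2-c->q0

Let each state record the length of the longest suffix of the input read so far that is also a prefix of `bb`. q1 means the last symbol is `b`; q2 means the last 2 symbols are `bb`. Accept only at q2, where the string currently ends in `bb`.
        a   b   c  
>  q0   q0  q1  q0 
   q1   q0  q2  q0 
 * q2   q0  q2  q0 
(> = start, * = accepting)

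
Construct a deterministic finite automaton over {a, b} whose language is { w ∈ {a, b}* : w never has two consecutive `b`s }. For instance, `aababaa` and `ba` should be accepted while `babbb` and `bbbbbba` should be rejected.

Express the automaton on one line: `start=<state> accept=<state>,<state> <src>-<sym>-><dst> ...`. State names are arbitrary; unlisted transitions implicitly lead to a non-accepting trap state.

Track partial matches of the forbidden pattern `bb`. State s2 is a dead state reached once `bb` has occurred; every other state accepts. s0 means no part of `bb` is currently matched.
3 states suffice.
        a   b  
>* s0   s0  s1 
 * s1   s0  s2 
   s2   s2  s2 
(> = start, * = accepting)

start=s0 accept=s0,s1 s0-a->s0 s0-b->s1 s1-a->s0 s1-b->s2 s2-a->s2 s2-b->s2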